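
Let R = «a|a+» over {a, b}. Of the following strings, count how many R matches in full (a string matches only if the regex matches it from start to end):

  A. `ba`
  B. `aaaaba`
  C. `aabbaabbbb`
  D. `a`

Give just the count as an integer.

A → no match — must start with `a`
B → no match
C → no match — must end with `a`
D → match
Total matched: 1

1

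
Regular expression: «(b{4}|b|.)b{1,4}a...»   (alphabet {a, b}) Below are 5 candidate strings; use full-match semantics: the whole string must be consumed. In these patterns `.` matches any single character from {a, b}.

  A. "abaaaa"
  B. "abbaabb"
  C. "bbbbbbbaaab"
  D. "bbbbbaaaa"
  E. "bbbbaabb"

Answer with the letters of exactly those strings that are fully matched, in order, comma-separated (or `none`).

A, B, C, D, E

A → match
B → match
C → match
D → match
E → match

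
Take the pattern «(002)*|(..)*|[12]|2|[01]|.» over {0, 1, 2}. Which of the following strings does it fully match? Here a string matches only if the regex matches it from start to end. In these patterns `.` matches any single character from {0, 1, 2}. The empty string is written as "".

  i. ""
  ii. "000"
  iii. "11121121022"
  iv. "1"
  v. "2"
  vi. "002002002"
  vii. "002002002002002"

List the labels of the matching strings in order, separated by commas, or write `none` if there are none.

i, iv, v, vi, vii

i → match
ii → no match
iii → no match
iv → match
v → match
vi → match
vii → match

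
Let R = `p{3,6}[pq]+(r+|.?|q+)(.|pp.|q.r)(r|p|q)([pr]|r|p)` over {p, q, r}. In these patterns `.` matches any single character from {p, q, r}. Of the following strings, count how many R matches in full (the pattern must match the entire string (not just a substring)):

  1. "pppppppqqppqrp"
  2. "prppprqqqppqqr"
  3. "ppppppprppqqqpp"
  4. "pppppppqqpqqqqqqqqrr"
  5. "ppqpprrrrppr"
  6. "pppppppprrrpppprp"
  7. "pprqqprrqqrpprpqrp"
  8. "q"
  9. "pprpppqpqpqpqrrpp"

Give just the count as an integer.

1 → match
2 → no match
3 → no match
4 → match
5 → no match
6 → no match
7 → no match
8 → no match — must start with "p"
9 → no match
Total matched: 2

2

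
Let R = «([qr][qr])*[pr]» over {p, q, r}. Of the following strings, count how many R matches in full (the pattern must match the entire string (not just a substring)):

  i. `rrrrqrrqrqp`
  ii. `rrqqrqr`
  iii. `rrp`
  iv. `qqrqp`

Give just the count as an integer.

4

i → match
ii → match
iii → match
iv → match
Total matched: 4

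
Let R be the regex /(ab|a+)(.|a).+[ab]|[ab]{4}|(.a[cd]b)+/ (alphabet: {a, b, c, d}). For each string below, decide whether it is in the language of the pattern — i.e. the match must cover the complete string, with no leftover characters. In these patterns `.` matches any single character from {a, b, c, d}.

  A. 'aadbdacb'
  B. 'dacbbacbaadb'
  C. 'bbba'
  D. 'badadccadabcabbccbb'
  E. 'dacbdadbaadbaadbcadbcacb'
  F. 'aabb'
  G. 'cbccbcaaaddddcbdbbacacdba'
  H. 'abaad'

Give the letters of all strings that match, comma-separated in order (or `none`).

A, B, C, E, F

A → match
B → match
C → match
D → no match
E → match
F → match
G → no match
H → no match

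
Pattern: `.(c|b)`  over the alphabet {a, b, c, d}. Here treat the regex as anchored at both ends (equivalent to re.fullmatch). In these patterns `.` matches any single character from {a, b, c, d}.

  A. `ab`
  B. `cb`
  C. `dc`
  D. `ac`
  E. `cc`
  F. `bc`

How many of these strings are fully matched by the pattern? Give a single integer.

A. `ab` → match
B. `cb` → match
C. `dc` → match
D. `ac` → match
E. `cc` → match
F. `bc` → match
Total matched: 6

6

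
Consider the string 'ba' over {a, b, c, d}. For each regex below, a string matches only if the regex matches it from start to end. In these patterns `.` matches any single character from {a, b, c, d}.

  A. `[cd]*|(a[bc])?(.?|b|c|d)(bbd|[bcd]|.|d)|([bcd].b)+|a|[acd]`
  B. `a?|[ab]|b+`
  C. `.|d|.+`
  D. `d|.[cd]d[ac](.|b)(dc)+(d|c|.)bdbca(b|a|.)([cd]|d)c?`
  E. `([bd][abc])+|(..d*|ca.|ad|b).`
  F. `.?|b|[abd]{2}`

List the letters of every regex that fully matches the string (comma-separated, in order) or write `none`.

A, C, E, F

A → match
B → no match
C → match
D → no match
E → match
F → match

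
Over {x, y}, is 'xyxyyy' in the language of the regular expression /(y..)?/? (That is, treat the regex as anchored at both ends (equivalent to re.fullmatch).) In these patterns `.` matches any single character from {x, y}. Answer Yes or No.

No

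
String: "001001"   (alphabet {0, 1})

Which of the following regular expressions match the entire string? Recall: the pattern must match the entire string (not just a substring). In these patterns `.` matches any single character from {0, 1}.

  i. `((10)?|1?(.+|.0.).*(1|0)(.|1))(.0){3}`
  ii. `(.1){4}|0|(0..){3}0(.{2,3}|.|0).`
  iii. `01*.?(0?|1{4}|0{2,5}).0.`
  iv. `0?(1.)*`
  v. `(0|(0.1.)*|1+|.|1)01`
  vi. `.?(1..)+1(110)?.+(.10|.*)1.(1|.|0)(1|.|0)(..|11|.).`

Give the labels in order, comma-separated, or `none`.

i → no match — must end with "0"
ii → no match
iii → no match
iv → no match
v → match
vi → no match

v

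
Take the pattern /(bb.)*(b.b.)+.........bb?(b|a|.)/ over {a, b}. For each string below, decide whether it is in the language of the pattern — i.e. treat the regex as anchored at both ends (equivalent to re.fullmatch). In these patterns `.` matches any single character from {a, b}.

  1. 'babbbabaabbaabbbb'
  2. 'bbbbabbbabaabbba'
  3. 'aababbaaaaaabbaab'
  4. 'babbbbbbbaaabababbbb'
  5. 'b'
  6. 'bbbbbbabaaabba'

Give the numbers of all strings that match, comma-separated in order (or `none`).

1 → no match
2 → match
3 → no match
4 → match
5. 'b' → no match
6 → no match

2, 4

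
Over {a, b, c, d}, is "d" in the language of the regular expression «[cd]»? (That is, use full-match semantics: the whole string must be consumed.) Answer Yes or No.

Yes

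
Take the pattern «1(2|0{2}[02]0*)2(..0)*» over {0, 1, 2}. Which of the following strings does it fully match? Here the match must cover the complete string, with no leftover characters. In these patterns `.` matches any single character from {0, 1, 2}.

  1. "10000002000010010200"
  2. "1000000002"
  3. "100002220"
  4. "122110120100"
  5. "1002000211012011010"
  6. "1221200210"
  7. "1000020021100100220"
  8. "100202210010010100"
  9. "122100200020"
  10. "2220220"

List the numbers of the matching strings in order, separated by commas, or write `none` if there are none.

1, 2, 3, 4, 8, 9

1 → match
2 → match
3 → match
4 → match
5 → no match
6 → no match
7 → no match
8 → match
9 → match
10 → no match — must start with "1"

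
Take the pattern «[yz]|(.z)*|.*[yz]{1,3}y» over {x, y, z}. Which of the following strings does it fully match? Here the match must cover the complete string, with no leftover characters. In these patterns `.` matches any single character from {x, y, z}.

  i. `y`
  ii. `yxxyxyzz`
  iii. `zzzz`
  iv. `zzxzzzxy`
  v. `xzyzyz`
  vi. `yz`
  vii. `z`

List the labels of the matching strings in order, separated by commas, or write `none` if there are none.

i, iii, v, vi, vii

i → match
ii → no match
iii → match
iv → no match
v → match
vi → match
vii → match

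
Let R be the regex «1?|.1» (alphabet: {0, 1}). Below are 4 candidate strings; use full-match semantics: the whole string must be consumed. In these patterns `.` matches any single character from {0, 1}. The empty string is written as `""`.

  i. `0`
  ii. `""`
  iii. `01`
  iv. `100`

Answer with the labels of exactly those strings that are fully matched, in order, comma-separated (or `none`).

i → no match
ii → match
iii → match
iv → no match

ii, iii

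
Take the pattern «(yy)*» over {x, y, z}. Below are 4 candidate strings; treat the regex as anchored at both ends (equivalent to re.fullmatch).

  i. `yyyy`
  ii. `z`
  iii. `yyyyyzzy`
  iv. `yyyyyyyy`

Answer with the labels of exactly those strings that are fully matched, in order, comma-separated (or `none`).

i. `yyyy` → match
ii. `z` → no match
iii. `yyyyyzzy` → no match
iv. `yyyyyyyy` → match

i, iv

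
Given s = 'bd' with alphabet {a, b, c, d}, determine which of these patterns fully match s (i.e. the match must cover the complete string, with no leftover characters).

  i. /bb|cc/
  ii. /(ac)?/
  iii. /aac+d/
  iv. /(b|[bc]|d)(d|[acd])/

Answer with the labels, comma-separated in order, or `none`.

iv

i → no match
ii → no match
iii → no match — must start with 'aac'
iv → match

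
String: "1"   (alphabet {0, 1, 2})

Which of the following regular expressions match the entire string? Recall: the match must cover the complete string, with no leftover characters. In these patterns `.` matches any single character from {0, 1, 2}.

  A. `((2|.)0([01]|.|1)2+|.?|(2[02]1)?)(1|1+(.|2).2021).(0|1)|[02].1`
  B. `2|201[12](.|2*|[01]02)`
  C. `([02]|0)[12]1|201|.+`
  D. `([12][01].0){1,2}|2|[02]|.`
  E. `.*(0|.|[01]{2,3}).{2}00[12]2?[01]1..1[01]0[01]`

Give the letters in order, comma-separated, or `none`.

A → no match
B → no match
C → match
D → match
E → no match

C, D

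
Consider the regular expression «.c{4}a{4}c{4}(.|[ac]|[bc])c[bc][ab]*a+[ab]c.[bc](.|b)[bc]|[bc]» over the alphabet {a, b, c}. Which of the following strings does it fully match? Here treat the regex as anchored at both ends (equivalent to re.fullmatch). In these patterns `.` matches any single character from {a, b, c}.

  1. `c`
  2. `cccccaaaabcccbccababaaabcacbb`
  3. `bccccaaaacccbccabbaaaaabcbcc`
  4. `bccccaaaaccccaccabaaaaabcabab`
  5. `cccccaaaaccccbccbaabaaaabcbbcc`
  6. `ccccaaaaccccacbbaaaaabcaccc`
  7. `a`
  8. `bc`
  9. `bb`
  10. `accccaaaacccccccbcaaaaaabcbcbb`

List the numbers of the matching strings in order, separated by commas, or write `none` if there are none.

1 → match
2 → no match
3 → no match
4 → match
5 → match
6 → no match
7 → no match
8 → no match
9 → no match
10 → no match

1, 4, 5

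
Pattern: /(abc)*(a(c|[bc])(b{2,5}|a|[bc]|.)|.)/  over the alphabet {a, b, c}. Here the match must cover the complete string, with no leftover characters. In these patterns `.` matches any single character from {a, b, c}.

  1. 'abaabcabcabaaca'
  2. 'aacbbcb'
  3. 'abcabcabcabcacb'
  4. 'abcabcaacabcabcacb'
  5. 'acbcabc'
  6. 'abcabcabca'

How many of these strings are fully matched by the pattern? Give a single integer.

2

1 → no match
2 → no match
3 → match
4 → no match
5 → no match
6 → match
Total matched: 2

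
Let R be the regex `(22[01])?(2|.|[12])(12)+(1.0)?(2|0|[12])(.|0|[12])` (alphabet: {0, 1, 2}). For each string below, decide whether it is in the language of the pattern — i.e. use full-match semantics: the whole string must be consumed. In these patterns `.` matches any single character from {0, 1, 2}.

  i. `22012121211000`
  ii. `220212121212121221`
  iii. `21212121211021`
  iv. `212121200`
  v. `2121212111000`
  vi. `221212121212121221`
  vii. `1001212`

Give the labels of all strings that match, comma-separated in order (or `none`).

i → no match
ii → match
iii → match
iv → match
v → no match
vi → match
vii → no match

ii, iii, iv, vi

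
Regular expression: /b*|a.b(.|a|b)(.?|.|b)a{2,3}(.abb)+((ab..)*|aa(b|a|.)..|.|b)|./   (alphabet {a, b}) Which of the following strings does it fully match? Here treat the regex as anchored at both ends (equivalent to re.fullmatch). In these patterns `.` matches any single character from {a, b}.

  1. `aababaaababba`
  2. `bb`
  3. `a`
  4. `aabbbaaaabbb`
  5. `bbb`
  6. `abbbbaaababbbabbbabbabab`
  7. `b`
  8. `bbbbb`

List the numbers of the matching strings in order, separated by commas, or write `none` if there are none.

1 → match
2. `bb` → match
3. `a` → match
4. `aabbbaaaabbb` → match
5. `bbb` → match
6 → match
7. `b` → match
8. `bbbbb` → match

1, 2, 3, 4, 5, 6, 7, 8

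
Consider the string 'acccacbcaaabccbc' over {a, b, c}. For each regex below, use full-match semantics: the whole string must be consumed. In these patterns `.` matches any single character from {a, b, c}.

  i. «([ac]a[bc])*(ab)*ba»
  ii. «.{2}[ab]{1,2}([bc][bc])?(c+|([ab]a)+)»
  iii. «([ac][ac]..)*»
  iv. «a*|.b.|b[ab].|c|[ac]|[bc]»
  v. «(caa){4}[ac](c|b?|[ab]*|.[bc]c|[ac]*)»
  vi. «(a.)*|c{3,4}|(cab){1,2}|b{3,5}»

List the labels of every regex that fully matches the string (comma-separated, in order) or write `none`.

i → no match — must end with 'ba'
ii → no match
iii → match
iv → no match
v → no match — must start with 'caa'
vi → no match

iii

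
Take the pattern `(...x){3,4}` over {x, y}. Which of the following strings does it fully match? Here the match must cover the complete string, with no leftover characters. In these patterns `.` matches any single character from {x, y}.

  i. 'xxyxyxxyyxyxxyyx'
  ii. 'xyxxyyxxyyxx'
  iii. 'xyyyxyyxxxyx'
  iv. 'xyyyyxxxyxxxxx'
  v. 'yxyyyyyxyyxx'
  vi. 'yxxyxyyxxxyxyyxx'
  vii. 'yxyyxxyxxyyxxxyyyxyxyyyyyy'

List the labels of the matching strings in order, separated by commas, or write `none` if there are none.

i → no match
ii → match
iii → no match
iv → no match
v → no match
vi → no match
vii → no match — must end with 'x'

ii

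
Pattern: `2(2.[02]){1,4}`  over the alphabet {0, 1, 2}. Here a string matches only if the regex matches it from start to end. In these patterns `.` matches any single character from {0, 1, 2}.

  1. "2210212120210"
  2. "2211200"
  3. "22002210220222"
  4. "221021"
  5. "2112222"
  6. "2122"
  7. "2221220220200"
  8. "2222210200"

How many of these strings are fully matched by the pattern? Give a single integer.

1

1 → no match
2. "2211200" → no match
3 → no match
4. "221021" → no match
5. "2112222" → no match — must start with "22"
6. "2122" → no match — must start with "22"
7 → no match
8. "2222210200" → match
Total matched: 1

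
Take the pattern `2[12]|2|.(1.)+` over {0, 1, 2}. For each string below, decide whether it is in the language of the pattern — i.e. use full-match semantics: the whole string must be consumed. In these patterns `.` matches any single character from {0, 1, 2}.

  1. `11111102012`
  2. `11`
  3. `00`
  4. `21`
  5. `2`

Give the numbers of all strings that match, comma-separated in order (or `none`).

4, 5

1 → no match
2 → no match
3 → no match
4 → match
5 → match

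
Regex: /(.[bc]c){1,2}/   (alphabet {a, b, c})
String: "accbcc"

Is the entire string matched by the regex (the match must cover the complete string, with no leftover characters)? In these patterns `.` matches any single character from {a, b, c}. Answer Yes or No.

Yes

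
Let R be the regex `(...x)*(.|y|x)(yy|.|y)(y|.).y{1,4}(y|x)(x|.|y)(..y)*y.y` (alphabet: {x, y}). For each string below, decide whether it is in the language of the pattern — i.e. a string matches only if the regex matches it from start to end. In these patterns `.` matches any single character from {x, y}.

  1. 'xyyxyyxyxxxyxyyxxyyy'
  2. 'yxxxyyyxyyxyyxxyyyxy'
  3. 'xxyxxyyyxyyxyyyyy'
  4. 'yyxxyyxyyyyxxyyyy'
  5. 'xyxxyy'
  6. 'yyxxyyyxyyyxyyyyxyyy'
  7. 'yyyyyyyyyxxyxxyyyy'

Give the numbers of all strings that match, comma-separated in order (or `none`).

4, 6, 7

1 → no match
2 → no match
3 → no match
4 → match
5 → no match
6 → match
7 → match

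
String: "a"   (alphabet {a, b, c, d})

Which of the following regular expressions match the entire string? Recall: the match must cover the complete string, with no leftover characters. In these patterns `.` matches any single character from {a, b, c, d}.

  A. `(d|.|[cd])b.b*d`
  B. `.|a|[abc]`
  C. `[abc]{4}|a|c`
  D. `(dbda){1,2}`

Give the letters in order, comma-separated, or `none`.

B, C

A → no match — must end with "d"
B → match
C → match
D → no match — must start with "dbda"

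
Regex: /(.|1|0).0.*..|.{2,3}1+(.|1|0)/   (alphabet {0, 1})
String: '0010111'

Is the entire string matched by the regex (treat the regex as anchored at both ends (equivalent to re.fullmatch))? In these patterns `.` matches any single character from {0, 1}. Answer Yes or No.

No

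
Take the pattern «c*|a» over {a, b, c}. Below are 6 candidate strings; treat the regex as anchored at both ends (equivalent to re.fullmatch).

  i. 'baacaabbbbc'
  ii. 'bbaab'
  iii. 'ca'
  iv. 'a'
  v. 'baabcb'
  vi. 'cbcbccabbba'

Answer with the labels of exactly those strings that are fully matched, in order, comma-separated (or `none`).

i → no match
ii → no match
iii → no match
iv → match
v → no match
vi → no match

iv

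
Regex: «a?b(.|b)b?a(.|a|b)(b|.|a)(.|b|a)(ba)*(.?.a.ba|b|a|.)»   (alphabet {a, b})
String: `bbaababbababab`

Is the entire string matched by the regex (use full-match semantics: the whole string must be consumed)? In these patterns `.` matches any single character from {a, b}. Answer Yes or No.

No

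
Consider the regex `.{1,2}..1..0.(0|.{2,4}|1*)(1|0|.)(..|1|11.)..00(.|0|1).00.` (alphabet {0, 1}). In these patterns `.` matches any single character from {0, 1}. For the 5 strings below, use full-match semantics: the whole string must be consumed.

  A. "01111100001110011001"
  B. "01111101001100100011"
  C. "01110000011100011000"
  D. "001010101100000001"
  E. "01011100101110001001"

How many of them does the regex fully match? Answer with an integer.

A → match
B → no match
C → match
D → no match
E → match
Total matched: 3

3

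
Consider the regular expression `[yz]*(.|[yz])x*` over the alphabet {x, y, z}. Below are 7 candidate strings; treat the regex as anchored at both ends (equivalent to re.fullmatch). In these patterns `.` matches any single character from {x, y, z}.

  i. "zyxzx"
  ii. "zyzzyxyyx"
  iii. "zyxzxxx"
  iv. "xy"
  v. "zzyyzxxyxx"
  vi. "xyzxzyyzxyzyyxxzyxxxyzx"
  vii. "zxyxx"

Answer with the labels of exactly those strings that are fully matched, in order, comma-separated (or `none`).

none

i → no match
ii → no match
iii → no match
iv → no match
v → no match
vi → no match
vii → no match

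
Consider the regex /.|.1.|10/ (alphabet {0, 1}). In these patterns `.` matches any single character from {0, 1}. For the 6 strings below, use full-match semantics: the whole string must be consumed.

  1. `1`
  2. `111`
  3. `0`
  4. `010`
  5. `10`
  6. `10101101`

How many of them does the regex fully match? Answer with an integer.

5

1 → match
2 → match
3 → match
4 → match
5 → match
6 → no match
Total matched: 5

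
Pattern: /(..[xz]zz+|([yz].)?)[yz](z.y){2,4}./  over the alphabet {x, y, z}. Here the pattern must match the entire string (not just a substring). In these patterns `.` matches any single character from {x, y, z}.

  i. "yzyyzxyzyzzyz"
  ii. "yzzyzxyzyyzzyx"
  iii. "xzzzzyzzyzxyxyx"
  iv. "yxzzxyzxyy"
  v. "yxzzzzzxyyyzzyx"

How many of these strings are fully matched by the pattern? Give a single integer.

2

i → no match
ii → match
iii → no match
iv. "yxzzxyzxyy" → match
v → no match
Total matched: 2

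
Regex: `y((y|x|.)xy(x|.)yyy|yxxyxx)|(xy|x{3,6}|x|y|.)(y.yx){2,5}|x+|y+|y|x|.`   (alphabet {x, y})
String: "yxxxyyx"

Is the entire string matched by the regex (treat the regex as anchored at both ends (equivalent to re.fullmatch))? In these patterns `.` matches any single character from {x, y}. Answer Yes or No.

No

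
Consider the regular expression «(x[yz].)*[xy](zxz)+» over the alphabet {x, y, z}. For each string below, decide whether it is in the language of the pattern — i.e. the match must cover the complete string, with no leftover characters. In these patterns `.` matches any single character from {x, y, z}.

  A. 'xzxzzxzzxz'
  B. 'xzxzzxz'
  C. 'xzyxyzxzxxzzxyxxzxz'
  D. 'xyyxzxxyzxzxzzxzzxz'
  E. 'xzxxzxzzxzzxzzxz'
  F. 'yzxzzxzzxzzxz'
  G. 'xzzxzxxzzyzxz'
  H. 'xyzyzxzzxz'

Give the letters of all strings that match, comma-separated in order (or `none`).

A. 'xzxzzxzzxz' → match
B. 'xzxzzxz' → match
C → match
D → match
E → match
F → match
G → match
H. 'xyzyzxzzxz' → match

A, B, C, D, E, F, G, H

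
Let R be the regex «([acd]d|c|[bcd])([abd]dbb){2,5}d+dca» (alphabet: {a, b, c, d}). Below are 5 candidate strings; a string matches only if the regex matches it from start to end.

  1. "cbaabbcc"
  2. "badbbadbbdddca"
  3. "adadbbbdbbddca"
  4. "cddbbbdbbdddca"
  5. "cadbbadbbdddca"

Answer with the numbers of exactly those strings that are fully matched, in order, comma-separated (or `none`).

2, 3, 4, 5

1. "cbaabbcc" → no match — must end with "ddca"
2 → match
3 → match
4 → match
5 → match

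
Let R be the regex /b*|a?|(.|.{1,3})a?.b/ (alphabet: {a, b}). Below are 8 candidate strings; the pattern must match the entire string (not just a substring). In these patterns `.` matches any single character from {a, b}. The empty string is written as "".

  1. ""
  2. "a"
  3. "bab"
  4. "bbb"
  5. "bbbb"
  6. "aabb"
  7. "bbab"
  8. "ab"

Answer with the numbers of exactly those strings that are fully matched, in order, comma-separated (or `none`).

1 → match
2 → match
3 → match
4 → match
5 → match
6 → match
7 → match
8 → no match

1, 2, 3, 4, 5, 6, 7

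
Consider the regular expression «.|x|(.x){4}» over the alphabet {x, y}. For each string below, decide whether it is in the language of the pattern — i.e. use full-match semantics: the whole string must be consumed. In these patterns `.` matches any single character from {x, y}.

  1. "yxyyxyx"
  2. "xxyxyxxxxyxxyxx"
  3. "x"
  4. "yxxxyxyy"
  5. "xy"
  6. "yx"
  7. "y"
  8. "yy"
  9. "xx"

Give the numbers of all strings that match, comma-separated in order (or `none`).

1 → no match
2 → no match
3 → match
4 → no match
5 → no match
6 → no match
7 → match
8 → no match
9 → no match

3, 7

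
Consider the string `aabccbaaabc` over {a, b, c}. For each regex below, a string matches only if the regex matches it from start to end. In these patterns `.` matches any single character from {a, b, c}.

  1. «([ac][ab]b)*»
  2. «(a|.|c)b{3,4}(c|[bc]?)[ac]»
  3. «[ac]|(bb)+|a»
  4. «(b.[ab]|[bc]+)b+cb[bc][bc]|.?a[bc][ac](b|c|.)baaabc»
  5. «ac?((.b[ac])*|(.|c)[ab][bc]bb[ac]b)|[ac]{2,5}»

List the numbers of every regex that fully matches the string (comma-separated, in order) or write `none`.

1 → no match
2 → no match
3 → no match
4 → match
5 → no match

4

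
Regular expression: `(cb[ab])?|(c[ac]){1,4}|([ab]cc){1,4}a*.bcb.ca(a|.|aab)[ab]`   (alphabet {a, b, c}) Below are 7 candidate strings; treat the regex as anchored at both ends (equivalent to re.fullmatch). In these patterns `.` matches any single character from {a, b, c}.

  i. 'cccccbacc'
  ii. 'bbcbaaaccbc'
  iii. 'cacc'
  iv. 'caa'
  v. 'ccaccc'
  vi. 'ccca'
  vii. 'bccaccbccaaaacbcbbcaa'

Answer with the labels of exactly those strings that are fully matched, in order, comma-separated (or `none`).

i. 'cccccbacc' → no match
ii. 'bbcbaaaccbc' → no match
iii. 'cacc' → match
iv. 'caa' → no match
v. 'ccaccc' → no match
vi. 'ccca' → match
vii → no match

iii, vi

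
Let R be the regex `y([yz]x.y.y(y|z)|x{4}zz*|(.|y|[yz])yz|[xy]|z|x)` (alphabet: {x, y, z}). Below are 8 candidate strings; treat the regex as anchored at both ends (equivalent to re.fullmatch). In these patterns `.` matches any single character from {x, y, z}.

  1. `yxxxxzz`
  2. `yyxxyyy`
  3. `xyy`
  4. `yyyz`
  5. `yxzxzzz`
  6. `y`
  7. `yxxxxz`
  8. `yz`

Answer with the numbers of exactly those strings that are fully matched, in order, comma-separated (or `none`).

1, 4, 7, 8

1 → match
2 → no match
3 → no match — must start with `y`
4 → match
5 → no match
6 → no match
7 → match
8 → match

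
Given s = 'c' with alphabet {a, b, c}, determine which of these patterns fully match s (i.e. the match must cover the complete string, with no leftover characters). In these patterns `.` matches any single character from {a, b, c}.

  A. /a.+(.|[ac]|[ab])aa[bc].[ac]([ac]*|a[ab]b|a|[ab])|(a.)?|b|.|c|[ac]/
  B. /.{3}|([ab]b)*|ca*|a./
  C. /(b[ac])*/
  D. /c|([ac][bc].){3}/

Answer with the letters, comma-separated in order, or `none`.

A, B, D

A → match
B → match
C → no match
D → match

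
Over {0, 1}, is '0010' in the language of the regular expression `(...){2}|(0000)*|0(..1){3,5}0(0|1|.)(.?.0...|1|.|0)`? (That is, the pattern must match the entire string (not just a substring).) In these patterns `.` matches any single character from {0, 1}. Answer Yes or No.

No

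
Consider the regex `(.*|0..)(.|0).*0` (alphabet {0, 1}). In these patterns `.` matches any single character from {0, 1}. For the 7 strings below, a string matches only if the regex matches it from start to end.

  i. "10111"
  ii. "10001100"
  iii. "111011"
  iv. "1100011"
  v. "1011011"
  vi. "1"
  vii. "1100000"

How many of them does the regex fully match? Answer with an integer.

i → no match — must end with "0"
ii → match
iii → no match — must end with "0"
iv → no match — must end with "0"
v → no match — must end with "0"
vi → no match — must end with "0"
vii → match
Total matched: 2

2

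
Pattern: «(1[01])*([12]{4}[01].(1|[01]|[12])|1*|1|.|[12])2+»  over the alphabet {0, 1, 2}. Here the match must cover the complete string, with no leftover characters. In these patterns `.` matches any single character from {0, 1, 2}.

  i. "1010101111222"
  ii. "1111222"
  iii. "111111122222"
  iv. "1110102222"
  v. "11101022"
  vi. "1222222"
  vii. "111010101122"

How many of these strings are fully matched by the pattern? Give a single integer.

i → match
ii → match
iii → match
iv → match
v → match
vi → match
vii → match
Total matched: 7

7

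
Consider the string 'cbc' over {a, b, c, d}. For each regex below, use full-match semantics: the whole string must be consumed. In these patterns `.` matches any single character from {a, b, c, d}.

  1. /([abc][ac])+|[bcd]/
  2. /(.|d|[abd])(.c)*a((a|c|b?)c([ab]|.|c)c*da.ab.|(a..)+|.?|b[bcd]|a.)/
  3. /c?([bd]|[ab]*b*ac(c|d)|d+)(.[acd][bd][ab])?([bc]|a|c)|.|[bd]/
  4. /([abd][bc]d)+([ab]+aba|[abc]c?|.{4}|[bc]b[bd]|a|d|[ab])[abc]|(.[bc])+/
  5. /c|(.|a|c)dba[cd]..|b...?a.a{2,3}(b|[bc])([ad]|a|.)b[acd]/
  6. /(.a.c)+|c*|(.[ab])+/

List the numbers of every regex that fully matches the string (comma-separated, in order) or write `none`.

3

1 → no match
2 → no match
3 → match
4 → no match
5 → no match
6 → no match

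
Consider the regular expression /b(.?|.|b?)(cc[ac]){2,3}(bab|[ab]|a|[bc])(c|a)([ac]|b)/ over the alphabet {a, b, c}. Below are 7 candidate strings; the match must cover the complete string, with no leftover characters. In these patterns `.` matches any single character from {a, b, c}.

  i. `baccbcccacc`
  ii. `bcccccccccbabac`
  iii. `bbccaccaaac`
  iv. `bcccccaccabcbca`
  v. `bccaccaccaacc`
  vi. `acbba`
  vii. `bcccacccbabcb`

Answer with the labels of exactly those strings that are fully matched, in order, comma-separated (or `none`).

i. `baccbcccacc` → no match
ii → match
iii. `bbccaccaaac` → match
iv → no match
v → match
vi. `acbba` → no match — must start with `b`
vii → match

ii, iii, v, vii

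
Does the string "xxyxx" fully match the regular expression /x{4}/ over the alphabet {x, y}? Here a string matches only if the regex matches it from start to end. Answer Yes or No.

No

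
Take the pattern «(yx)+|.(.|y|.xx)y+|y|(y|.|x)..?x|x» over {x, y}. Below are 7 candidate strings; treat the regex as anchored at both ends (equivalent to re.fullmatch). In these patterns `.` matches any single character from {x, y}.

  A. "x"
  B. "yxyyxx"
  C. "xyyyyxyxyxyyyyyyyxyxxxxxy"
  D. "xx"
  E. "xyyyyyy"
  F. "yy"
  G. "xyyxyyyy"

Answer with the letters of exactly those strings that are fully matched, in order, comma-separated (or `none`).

A, E

A. "x" → match
B. "yxyyxx" → no match
C → no match
D. "xx" → no match
E. "xyyyyyy" → match
F. "yy" → no match
G. "xyyxyyyy" → no match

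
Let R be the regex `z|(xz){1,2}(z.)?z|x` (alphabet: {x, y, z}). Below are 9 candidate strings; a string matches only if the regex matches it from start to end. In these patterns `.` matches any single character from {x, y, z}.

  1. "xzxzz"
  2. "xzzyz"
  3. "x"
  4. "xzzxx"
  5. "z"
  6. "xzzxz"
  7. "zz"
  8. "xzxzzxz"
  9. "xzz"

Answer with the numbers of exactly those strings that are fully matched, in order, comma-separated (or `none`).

1, 2, 3, 5, 6, 8, 9

1 → match
2 → match
3 → match
4 → no match
5 → match
6 → match
7 → no match
8 → match
9 → match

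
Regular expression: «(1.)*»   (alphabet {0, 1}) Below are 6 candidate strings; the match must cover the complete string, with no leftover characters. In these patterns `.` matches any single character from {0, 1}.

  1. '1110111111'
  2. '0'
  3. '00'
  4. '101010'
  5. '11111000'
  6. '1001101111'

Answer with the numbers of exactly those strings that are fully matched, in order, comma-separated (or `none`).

1 → match
2 → no match
3 → no match
4 → match
5 → no match
6 → no match

1, 4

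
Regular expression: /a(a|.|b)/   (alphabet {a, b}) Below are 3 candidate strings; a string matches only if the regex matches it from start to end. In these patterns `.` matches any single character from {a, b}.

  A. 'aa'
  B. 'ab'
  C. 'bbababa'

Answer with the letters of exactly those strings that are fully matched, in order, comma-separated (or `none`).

A, B

A → match
B → match
C → no match — must start with 'a'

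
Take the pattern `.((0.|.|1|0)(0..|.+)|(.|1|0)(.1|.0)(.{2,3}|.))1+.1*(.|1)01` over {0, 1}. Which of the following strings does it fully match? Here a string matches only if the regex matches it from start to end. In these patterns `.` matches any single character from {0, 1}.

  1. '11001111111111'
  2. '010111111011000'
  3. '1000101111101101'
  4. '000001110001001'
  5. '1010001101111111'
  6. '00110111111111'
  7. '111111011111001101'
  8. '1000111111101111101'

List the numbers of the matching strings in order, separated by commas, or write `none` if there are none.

3, 8

1 → no match — must end with '01'
2 → no match — must end with '01'
3 → match
4 → no match
5 → no match — must end with '01'
6 → no match — must end with '01'
7 → no match
8 → match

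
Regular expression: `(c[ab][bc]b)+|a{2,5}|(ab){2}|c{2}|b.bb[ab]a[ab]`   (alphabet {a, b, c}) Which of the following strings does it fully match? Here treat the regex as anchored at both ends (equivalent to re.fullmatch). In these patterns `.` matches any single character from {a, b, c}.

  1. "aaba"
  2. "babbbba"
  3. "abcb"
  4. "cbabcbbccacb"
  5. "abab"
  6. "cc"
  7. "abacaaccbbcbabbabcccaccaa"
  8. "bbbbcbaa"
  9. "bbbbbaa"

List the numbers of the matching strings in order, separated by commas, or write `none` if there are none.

5, 6, 9

1. "aaba" → no match
2. "babbbba" → no match
3. "abcb" → no match
4. "cbabcbbccacb" → no match
5. "abab" → match
6. "cc" → match
7 → no match
8. "bbbbcbaa" → no match
9. "bbbbbaa" → match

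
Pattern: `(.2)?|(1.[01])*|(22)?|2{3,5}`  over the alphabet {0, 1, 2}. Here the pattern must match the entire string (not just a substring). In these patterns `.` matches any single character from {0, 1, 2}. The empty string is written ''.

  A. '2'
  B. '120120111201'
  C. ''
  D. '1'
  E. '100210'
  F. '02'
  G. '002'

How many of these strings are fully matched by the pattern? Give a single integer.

A → no match
B → no match
C → match
D → no match
E → no match
F → match
G → no match
Total matched: 2

2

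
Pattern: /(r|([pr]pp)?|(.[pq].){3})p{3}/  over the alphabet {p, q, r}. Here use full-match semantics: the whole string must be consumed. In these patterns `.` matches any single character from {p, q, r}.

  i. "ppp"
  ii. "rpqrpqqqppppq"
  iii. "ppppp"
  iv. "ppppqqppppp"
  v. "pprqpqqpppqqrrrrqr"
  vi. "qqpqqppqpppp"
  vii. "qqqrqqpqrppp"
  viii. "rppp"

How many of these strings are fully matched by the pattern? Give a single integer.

4

i. "ppp" → match
ii → no match — must end with "p"
iii. "ppppp" → no match
iv. "ppppqqppppp" → no match
v → no match — must end with "p"
vi. "qqpqqppqpppp" → match
vii. "qqqrqqpqrppp" → match
viii. "rppp" → match
Total matched: 4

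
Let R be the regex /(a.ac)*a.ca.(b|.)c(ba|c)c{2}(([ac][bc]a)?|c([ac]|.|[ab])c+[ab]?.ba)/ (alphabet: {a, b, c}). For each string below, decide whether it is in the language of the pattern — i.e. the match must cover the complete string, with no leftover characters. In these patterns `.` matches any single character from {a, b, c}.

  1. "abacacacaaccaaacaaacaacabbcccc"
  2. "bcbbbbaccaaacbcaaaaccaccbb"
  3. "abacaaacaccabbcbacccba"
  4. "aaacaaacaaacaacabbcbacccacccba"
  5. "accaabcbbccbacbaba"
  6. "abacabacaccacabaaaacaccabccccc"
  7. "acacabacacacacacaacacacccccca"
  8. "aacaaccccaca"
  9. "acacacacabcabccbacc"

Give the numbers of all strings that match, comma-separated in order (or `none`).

3, 4, 7, 9

1 → no match
2 → no match
3 → match
4 → match
5 → no match
6 → no match
7 → match
8. "aacaaccccaca" → no match
9 → match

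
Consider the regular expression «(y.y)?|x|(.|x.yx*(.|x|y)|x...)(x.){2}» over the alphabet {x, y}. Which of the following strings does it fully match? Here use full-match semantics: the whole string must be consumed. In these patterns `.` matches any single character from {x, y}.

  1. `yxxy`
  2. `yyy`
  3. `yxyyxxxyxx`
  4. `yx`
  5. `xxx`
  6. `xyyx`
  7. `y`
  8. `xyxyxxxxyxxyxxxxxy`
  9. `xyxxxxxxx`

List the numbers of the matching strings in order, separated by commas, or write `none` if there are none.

1 → no match
2 → match
3 → no match
4 → no match
5 → no match
6 → no match
7 → no match
8 → no match
9 → no match

2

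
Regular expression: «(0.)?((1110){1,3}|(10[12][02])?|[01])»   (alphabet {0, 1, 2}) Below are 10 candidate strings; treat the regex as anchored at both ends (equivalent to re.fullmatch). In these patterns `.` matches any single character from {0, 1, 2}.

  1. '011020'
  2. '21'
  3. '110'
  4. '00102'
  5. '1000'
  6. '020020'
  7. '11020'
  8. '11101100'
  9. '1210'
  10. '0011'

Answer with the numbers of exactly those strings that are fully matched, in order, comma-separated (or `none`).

1

1 → match
2 → no match
3 → no match
4 → no match
5 → no match
6 → no match
7 → no match
8 → no match
9 → no match
10 → no match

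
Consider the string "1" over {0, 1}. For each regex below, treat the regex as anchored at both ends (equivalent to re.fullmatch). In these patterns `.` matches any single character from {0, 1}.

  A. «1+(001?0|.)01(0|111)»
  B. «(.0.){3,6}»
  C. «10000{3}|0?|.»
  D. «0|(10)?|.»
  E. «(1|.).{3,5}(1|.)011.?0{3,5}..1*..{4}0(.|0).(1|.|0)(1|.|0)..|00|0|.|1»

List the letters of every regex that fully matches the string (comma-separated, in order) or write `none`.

C, D, E

A → no match
B → no match
C → match
D → match
E → match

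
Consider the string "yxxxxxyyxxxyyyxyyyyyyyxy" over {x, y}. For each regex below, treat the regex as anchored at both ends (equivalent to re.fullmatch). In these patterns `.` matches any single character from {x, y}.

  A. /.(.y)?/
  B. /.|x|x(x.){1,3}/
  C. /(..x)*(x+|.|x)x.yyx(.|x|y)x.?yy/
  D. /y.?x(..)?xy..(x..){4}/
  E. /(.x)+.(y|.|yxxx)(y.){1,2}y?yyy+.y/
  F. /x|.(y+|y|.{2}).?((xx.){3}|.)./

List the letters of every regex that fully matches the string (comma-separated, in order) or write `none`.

A → no match
B → no match
C → no match — must end with "yy"
D → no match
E → match
F → no match

E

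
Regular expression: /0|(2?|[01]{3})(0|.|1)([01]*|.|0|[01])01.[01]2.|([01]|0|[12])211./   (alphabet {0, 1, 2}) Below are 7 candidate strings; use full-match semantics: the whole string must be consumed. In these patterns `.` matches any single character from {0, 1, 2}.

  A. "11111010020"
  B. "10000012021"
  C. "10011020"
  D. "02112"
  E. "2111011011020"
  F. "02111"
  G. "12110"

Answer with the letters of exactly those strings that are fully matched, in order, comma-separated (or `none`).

A, B, C, D, E, F, G

A → match
B → match
C → match
D → match
E → match
F → match
G → match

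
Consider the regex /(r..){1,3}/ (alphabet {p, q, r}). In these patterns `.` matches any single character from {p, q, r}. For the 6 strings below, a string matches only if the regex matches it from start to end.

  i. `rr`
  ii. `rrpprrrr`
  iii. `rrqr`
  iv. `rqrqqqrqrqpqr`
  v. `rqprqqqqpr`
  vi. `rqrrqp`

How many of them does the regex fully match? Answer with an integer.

1

i → no match
ii → no match
iii → no match
iv → no match
v → no match
vi → match
Total matched: 1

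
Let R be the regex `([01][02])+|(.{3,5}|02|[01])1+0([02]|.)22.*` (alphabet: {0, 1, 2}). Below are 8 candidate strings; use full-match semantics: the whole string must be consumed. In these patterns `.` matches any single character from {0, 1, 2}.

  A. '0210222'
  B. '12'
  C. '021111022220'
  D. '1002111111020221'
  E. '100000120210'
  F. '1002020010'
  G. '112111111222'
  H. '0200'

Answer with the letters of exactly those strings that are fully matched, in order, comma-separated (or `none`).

A → match
B → match
C → match
D → no match
E → match
F → match
G → no match
H → match

A, B, C, E, F, H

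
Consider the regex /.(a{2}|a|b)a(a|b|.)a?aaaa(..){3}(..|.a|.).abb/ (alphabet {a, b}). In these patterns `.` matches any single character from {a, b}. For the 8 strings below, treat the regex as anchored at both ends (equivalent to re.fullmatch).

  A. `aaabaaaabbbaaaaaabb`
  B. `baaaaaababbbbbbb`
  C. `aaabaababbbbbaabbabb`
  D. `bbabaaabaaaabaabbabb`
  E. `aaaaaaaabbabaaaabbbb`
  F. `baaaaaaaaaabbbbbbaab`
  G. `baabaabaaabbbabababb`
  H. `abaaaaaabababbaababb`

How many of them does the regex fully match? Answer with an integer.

2

A → match
B → no match — must end with `abb`
C → no match
D → no match
E → no match — must end with `abb`
F → no match — must end with `abb`
G → no match
H → match
Total matched: 2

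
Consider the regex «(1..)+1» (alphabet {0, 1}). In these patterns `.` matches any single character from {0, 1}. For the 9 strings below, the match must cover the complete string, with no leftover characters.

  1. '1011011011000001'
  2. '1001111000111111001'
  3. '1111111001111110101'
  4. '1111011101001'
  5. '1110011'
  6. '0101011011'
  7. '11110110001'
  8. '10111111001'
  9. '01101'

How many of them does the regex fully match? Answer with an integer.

1

1 → no match
2 → no match
3 → no match
4 → match
5 → no match
6 → no match — must start with '1'
7 → no match
8 → no match
9 → no match — must start with '1'
Total matched: 1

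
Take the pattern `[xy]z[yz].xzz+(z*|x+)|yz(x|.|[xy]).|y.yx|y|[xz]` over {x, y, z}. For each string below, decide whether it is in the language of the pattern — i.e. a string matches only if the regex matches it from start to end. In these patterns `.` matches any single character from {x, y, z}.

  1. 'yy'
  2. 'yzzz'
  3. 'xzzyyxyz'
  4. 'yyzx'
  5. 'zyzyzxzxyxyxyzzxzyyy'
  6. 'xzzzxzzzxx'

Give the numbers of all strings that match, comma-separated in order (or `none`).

2, 6

1. 'yy' → no match
2. 'yzzz' → match
3. 'xzzyyxyz' → no match
4. 'yyzx' → no match
5 → no match
6. 'xzzzxzzzxx' → match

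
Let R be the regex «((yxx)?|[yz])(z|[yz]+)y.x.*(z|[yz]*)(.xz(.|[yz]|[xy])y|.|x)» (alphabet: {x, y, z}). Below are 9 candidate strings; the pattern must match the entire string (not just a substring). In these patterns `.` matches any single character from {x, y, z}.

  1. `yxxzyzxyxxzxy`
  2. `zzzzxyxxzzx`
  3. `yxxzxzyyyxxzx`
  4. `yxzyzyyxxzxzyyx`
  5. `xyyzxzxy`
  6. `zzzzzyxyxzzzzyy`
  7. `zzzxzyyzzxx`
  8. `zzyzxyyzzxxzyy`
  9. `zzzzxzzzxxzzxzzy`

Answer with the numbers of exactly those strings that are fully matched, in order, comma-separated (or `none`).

1, 8

1 → match
2. `zzzzxyxxzzx` → no match
3 → no match
4 → no match
5. `xyyzxzxy` → no match
6 → no match
7. `zzzxzyyzzxx` → no match
8 → match
9 → no match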